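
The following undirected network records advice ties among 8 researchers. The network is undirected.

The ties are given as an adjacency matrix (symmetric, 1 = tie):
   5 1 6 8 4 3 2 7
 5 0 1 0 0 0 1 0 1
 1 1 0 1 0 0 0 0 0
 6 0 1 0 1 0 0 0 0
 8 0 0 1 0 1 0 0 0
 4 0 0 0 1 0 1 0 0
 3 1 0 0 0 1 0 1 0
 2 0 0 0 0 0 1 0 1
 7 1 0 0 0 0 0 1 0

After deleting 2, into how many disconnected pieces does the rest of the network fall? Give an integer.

1

2's neighbors (3 and 7) remain reachable from one another through other ties, so the rest of the network stays in one piece.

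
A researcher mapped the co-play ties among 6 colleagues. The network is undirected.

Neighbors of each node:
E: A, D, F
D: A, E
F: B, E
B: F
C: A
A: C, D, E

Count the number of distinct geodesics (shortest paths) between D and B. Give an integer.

The shortest distance is 3, and the only length-3 path is D–E–F–B. So there is exactly 1 shortest path.

1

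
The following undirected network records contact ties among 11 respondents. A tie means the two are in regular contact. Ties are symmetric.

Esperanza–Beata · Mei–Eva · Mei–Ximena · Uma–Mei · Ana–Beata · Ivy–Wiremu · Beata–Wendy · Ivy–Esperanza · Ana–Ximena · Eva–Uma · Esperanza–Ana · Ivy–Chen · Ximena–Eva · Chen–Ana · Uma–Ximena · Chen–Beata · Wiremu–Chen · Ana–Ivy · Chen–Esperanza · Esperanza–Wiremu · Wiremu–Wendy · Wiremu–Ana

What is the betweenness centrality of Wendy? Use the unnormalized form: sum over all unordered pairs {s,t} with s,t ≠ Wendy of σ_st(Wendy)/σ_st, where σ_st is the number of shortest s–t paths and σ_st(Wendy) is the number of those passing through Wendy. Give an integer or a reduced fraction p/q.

1/4

Pairs whose geodesics pass through Wendy — Wiremu–Beata: 1/4.
All other pairs contribute 0.
Summing the contributions gives betweenness(Wendy) = 1/4.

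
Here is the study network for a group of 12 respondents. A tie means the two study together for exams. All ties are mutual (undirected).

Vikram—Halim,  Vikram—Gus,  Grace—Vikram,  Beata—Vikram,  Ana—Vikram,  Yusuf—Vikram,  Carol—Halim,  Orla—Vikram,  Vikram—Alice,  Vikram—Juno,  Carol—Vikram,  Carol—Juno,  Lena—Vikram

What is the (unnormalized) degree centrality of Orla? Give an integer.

Orla is directly tied to Vikram. That is 1 neighbor, so the degree of Orla is 1.

1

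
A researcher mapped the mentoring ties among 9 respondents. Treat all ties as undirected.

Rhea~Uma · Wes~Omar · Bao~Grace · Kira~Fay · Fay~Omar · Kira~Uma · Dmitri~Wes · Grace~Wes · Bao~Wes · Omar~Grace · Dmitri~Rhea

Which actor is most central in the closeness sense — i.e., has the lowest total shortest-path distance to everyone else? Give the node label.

Farness (sum of distances to all others) for each node — Bao:20, Dmitri:16, Fay:17, Grace:17, Kira:19, Omar:15, Rhea:18, Uma:20, Wes:14.
The smallest farness is 14, for Wes, so Wes has the highest closeness.

Wes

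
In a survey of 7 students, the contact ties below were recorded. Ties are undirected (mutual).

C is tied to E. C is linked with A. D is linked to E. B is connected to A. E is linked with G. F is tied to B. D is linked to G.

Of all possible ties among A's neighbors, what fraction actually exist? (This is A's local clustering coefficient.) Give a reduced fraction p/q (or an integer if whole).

0

A's neighbors: B and C (k = 2).
Possible neighbor pairs: C(2,2) = 1. Edges among them: none → e = 0.
Clustering(A) = 0/1.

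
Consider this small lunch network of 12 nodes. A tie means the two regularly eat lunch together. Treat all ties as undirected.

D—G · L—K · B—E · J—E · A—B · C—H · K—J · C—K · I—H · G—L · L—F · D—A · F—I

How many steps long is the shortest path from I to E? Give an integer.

5

One shortest route is I – H – C – K – J – E, which uses 5 edges, and at distance 4 from I we only reach {D, J}, which does not include E. So d(I,E) = 5.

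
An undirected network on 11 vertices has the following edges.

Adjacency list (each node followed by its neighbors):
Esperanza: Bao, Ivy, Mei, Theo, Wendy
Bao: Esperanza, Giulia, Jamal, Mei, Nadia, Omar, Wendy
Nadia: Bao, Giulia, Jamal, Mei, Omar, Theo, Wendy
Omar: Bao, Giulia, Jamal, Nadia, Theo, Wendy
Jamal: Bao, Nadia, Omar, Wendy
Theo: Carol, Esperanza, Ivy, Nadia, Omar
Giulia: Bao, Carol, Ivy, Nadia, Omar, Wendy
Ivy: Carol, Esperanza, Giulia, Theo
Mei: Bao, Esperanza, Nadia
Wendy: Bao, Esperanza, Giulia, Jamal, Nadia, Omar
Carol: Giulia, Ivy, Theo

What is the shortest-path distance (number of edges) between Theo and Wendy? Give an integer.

One shortest route is Theo – Esperanza – Wendy, which uses 2 edges, and Theo and Wendy are not directly tied, so nothing shorter exists. So d(Theo,Wendy) = 2.

2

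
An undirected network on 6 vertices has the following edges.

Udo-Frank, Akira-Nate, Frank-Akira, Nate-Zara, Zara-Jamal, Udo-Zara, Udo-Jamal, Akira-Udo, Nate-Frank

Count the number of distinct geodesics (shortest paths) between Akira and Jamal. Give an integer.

1

The shortest distance is 2, and the only length-2 path is Akira–Udo–Jamal. So there is exactly 1 shortest path.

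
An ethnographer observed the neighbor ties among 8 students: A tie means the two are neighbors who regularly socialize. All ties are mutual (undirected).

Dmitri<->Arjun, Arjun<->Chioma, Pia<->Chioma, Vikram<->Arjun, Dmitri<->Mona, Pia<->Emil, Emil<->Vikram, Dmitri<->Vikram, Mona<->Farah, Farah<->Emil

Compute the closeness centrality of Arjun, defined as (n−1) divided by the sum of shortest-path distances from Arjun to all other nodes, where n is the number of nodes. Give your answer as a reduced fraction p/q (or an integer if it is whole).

Distances from Arjun: Chioma:1, Dmitri:1, Emil:2, Farah:3, Mona:2, Pia:2, Vikram:1. Sum = 12.
n = 8, so closeness = 7/12.

7/12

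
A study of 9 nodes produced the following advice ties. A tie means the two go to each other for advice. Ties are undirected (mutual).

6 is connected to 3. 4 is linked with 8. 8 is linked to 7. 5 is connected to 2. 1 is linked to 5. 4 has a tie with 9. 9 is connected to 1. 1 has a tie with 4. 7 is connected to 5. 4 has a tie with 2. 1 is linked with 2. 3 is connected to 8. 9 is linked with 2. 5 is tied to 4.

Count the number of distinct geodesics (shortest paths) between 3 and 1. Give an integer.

The shortest distance is 3, and the only length-3 path is 3–8–4–1. So there is exactly 1 shortest path.

1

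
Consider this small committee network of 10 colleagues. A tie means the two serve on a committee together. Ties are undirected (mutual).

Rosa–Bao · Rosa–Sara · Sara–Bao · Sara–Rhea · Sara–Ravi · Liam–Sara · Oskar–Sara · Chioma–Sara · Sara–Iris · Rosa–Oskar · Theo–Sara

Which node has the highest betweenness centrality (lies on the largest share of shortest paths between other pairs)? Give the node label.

Unnormalized betweenness of each node: Bao:0, Chioma:0, Iris:0, Liam:0, Oskar:0, Ravi:0, Rhea:0, Rosa:1/2, Sara:67/2, Theo:0.
Sara has the largest value, 67/2, making it the main broker — the node through which the most shortest paths run.

Sara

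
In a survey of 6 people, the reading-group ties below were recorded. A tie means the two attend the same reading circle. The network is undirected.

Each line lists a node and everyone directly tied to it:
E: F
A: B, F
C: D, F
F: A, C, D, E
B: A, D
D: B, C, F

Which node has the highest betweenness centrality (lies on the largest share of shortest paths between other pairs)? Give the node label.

Unnormalized betweenness of each node: A:1, B:1/2, C:0, D:2, E:0, F:11/2.
F has the largest value, 11/2, making it the main broker — the node through which the most shortest paths run.

F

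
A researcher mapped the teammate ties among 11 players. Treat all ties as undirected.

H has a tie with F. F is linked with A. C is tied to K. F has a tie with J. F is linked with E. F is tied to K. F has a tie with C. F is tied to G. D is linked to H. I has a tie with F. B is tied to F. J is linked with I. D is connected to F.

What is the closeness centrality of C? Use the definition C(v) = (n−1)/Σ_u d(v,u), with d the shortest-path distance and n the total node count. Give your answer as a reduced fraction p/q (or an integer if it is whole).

Distances from C: A:2, B:2, D:2, E:2, F:1, G:2, H:2, I:2, J:2, K:1. Sum = 18.
n = 11, so closeness = 10/18 = 5/9.

5/9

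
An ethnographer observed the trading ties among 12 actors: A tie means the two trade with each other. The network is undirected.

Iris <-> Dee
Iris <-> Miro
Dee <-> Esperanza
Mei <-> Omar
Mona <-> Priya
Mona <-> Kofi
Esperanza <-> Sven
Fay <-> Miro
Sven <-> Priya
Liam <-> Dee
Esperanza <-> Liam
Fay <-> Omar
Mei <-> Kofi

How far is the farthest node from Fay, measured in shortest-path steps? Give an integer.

Distances from Fay: Dee:3, Esperanza:4, Iris:2, Kofi:3, Liam:4, Mei:2, Miro:1, Mona:4, Omar:1, Priya:5, Sven:5.
The largest is 5 (to Priya and Sven), so the eccentricity of Fay is 5.

5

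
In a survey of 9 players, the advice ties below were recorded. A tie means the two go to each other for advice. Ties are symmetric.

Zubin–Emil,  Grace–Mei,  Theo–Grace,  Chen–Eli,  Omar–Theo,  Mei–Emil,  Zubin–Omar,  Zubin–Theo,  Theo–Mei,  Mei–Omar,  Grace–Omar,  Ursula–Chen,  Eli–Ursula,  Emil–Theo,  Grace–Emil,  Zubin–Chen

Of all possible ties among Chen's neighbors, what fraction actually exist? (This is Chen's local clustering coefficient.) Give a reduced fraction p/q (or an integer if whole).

1/3

Chen's neighbors: Eli, Ursula, and Zubin (k = 3).
Possible neighbor pairs: C(3,2) = 3. Edges among them: Eli–Ursula → e = 1.
Clustering(Chen) = 1/3.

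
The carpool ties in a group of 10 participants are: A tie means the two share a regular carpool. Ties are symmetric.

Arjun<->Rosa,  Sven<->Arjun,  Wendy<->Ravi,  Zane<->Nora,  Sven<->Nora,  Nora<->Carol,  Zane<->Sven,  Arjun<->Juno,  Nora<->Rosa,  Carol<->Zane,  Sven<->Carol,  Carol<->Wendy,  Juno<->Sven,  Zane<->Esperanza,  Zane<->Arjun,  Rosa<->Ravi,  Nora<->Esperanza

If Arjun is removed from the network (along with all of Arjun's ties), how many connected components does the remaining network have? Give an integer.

Arjun's neighbors (Juno, Rosa, Sven, and Zane) remain reachable from one another through other ties, so the rest of the network stays in one piece.

1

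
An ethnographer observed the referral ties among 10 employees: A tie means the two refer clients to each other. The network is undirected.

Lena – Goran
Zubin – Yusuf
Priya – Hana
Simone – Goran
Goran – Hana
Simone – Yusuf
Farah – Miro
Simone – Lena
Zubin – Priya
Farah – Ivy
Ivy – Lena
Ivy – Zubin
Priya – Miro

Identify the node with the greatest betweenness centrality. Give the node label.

Ivy

Unnormalized betweenness of each node: Farah:7/3, Goran:13/3, Hana:11/3, Ivy:49/6, Lena:31/6, Miro:2, Priya:8, Simone:17/6, Yusuf:13/6, Zubin:22/3.
Ivy has the largest value, 49/6, making it the main broker — the node through which the most shortest paths run.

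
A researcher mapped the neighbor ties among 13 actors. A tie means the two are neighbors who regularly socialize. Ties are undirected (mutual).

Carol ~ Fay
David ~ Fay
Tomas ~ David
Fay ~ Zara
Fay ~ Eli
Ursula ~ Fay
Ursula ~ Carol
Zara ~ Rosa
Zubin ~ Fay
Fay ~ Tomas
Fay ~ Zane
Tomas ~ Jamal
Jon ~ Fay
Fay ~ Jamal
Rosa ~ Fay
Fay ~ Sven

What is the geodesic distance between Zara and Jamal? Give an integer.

One shortest route is Zara – Fay – Jamal, which uses 2 edges, and Zara and Jamal are not directly tied, so nothing shorter exists. So d(Zara,Jamal) = 2.

2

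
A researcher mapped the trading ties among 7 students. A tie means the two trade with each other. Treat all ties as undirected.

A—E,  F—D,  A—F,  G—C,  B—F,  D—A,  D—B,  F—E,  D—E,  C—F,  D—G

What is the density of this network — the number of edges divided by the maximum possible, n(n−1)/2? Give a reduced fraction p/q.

There are 11 edges and 7 nodes, so the maximum possible is C(7,2) = 21.
Density = 11/21.

11/21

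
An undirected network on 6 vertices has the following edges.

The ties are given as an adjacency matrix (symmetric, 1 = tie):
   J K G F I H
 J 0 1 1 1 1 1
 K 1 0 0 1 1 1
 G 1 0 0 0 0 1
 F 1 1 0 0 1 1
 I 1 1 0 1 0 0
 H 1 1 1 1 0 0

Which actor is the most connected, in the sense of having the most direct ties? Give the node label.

Degrees — F:4, G:2, H:4, I:3, J:5, K:4.
The maximum is 5, attained only by J.

J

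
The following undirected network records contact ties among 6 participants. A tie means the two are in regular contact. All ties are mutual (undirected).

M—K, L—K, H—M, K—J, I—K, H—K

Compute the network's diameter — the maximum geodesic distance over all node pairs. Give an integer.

Eccentricity of each node (its greatest distance to any other): H:2, I:2, J:2, K:1, L:2, M:2.
The maximum eccentricity is 2, realized for instance by the pair H–L via H – K – L. So the diameter is 2.

2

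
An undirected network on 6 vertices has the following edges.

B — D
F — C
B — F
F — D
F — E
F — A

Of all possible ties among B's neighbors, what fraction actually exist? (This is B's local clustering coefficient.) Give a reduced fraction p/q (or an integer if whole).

1

B's neighbors: D and F (k = 2).
Possible neighbor pairs: C(2,2) = 1. Edges among them: D–F → e = 1.
Clustering(B) = 1/1.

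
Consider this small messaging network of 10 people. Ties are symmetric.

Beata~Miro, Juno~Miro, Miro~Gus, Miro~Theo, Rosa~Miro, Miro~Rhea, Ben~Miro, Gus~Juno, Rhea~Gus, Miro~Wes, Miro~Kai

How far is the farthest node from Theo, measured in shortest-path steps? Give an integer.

2

Distances from Theo: Beata:2, Ben:2, Gus:2, Juno:2, Kai:2, Miro:1, Rhea:2, Rosa:2, Wes:2.
The largest is 2 (to Wes, Rosa, Juno, Kai, Gus, Rhea, Beata, and Ben), so the eccentricity of Theo is 2.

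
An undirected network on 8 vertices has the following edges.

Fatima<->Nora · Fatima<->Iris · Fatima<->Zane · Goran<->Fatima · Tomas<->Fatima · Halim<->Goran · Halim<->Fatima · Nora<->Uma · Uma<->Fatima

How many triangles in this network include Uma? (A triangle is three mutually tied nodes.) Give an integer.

Uma's neighbors: Fatima and Nora.
Neighbor pairs that are themselves tied: Uma–Fatima–Nora. Each forms one triangle with Uma, for 1 in total.

1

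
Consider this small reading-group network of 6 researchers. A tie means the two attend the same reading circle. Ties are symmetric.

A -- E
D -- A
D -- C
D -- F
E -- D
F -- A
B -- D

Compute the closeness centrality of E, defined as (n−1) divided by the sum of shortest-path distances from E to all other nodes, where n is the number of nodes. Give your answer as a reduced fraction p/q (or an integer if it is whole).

5/8

Distances from E: A:1, B:2, C:2, D:1, F:2. Sum = 8.
n = 6, so closeness = 5/8.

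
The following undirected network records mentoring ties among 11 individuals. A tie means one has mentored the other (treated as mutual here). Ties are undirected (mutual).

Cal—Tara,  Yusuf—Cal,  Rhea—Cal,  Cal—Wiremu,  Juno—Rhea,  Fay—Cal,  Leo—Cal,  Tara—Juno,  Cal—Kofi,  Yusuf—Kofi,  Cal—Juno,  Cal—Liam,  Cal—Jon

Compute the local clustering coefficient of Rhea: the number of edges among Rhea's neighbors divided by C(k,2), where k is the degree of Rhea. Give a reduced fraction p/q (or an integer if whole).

Rhea's neighbors: Cal and Juno (k = 2).
Possible neighbor pairs: C(2,2) = 1. Edges among them: Cal–Juno → e = 1.
Clustering(Rhea) = 1/1.

1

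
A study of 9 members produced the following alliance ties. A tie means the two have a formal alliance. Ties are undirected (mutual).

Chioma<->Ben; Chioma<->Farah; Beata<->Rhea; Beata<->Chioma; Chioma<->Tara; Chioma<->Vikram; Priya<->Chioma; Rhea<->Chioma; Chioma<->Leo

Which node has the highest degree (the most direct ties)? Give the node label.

Chioma

Degrees — Beata:2, Ben:1, Chioma:8, Farah:1, Leo:1, Priya:1, Rhea:2, Tara:1, Vikram:1.
The maximum is 8, attained only by Chioma.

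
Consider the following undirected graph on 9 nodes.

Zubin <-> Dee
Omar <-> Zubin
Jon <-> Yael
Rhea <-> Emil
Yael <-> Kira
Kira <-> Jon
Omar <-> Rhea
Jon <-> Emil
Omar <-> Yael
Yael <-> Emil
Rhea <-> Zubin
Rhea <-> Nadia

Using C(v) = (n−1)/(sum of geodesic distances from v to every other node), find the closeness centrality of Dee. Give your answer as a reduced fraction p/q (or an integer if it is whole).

Distances from Dee: Emil:3, Jon:4, Kira:4, Nadia:3, Omar:2, Rhea:2, Yael:3, Zubin:1. Sum = 22.
n = 9, so closeness = 8/22 = 4/11.

4/11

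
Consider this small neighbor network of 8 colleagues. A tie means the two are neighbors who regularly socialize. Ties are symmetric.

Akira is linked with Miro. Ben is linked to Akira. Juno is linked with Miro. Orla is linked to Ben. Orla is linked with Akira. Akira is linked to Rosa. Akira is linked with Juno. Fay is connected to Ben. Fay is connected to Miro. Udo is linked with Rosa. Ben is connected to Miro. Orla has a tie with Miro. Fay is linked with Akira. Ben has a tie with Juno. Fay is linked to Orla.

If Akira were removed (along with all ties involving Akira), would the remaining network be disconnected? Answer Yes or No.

Removing Akira leaves {Rosa and Udo} with no path to {Ben, Fay, Juno, Miro, and Orla}, so the network splits into 2 components. Akira is a cut vertex.

Yes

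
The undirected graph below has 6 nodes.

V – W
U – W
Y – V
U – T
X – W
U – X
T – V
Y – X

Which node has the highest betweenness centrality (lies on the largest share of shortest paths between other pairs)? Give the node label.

V

Unnormalized betweenness of each node: T:1/2, U:3/2, V:2, W:1, X:3/2, Y:1/2.
V has the largest value, 2, making it the main broker — the node through which the most shortest paths run.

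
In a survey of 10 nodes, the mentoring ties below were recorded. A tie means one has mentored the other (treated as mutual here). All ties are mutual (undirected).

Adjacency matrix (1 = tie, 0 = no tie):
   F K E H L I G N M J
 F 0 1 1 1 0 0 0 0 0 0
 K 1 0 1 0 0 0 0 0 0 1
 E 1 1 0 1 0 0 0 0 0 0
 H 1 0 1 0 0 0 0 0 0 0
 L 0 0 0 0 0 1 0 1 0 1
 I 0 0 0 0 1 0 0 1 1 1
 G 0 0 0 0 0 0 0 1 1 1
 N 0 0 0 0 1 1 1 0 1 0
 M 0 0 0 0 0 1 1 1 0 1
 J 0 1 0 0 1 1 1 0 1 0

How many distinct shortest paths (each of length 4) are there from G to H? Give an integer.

2

The shortest distance is 4. The length-4 paths are: G–J–K–F–H; G–J–K–E–H.
That gives 2 distinct shortest paths.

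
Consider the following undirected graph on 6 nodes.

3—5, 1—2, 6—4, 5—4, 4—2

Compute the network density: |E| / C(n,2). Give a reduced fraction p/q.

1/3

There are 5 edges and 6 nodes, so the maximum possible is C(6,2) = 15.
Density = 5/15 = 1/3.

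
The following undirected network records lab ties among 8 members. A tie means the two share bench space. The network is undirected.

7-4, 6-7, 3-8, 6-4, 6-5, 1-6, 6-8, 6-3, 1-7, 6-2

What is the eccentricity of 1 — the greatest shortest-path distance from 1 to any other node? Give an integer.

2

Distances from 1: 2:2, 3:2, 4:2, 5:2, 6:1, 7:1, 8:2.
The largest is 2 (to 8, 5, 3, 2, and 4), so the eccentricity of 1 is 2.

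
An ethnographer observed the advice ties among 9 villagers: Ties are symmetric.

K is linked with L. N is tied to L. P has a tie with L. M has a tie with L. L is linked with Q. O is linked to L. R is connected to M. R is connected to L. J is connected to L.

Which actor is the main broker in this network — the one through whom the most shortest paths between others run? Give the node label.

L

Unnormalized betweenness of each node: J:0, K:0, L:27, M:0, N:0, O:0, P:0, Q:0, R:0.
L has the largest value, 27, making it the main broker — the node through which the most shortest paths run.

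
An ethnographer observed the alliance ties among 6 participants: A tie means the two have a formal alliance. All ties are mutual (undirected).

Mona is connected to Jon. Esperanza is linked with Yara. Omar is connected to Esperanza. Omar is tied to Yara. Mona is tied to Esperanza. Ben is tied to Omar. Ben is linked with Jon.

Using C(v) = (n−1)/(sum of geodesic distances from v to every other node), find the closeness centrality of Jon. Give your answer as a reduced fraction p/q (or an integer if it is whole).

Distances from Jon: Ben:1, Esperanza:2, Mona:1, Omar:2, Yara:3. Sum = 9.
n = 6, so closeness = 5/9.

5/9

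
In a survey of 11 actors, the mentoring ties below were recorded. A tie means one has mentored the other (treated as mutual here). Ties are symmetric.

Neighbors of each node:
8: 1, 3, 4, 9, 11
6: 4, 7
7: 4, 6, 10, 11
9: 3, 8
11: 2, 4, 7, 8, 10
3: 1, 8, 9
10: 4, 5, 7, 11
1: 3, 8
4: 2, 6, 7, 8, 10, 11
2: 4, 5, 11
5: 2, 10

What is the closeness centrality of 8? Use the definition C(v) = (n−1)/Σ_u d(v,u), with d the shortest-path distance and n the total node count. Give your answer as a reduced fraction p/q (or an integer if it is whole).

Distances from 8: 1:1, 2:2, 3:1, 4:1, 5:3, 6:2, 7:2, 9:1, 10:2, 11:1. Sum = 16.
n = 11, so closeness = 10/16 = 5/8.

5/8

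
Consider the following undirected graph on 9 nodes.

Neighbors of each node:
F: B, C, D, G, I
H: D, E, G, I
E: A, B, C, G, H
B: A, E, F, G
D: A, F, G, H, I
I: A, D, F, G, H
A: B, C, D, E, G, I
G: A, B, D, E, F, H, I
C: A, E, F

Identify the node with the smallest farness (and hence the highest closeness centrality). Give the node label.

G

Farness (sum of distances to all others) for each node — A:10, B:12, C:13, D:11, E:11, F:11, G:9, H:12, I:11.
The smallest farness is 9, for G, so G has the highest closeness.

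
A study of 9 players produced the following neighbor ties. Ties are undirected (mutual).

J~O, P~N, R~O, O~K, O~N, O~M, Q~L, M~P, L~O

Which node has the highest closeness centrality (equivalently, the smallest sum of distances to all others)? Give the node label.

O

Farness (sum of distances to all others) for each node — J:17, K:17, L:15, M:15, N:15, O:10, P:20, Q:22, R:17.
The smallest farness is 10, for O, so O has the highest closeness.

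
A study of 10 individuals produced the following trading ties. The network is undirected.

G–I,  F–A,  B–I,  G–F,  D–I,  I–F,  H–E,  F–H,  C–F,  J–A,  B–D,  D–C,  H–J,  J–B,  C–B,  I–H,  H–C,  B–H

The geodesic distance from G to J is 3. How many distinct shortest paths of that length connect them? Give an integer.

The shortest distance is 3. The length-3 paths are: G–F–A–J; G–I–H–J; G–F–H–J; G–I–B–J.
That gives 4 distinct shortest paths.

4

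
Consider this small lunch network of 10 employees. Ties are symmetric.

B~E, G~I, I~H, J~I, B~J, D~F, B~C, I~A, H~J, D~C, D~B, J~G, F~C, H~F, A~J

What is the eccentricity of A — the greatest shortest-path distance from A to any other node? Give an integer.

3

Distances from A: B:2, C:3, D:3, E:3, F:3, G:2, H:2, I:1, J:1.
The largest is 3 (to F, E, D, and C), so the eccentricity of A is 3.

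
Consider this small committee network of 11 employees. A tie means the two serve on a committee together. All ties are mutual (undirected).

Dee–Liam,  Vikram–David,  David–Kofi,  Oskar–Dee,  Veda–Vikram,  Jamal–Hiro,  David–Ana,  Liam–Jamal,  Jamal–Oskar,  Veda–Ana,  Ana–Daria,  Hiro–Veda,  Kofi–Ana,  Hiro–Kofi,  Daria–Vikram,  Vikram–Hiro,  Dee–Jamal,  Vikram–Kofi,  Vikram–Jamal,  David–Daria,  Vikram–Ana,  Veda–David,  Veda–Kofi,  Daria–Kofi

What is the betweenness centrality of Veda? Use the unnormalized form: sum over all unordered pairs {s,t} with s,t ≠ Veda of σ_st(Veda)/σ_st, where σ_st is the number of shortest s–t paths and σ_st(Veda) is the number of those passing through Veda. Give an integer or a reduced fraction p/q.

2/3

Pairs whose geodesics pass through Veda — Ana–Hiro: 1/3; Hiro–David: 1/3.
All other pairs contribute 0.
Summing the contributions gives betweenness(Veda) = 2/3.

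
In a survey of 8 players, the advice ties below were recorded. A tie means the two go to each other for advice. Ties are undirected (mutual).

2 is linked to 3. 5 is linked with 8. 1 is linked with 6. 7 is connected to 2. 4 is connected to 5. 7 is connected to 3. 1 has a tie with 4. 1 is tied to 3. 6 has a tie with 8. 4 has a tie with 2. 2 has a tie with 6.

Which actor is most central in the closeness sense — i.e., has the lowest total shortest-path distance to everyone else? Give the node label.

2

Farness (sum of distances to all others) for each node — 1:11, 2:10, 3:13, 4:11, 5:14, 6:11, 7:14, 8:14.
The smallest farness is 10, for 2, so 2 has the highest closeness.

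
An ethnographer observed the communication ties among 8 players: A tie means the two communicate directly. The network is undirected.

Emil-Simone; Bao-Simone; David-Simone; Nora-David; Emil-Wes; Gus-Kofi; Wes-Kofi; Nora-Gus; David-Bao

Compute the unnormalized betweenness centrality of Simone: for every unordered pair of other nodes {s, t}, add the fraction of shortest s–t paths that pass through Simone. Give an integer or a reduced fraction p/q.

11/2

Pairs whose geodesics pass through Simone — Wes–David: 1; Wes–Bao: 1; Kofi–Bao: 1/2; Nora–Emil: 1; David–Emil: 1; Bao–Emil: 1.
All other pairs contribute 0.
Summing the contributions gives betweenness(Simone) = 11/2.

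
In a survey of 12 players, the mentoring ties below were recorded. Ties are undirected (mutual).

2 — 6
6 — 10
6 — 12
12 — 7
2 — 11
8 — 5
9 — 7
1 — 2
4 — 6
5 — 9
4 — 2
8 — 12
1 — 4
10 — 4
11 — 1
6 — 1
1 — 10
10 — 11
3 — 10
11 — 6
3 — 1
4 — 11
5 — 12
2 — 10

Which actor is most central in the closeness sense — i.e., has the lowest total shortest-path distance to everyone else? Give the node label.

Farness (sum of distances to all others) for each node — 1:21, 2:22, 3:30, 4:22, 5:26, 6:17, 7:27, 8:27, 9:34, 10:21, 11:22, 12:19.
The smallest farness is 17, for 6, so 6 has the highest closeness.

6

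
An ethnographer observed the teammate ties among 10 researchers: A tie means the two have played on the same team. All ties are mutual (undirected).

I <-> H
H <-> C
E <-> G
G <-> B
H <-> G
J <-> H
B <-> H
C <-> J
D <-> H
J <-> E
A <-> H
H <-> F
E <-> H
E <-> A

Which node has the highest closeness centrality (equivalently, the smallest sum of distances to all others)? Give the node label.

Farness (sum of distances to all others) for each node — A:16, B:16, C:16, D:17, E:14, F:17, G:15, H:9, I:17, J:15.
The smallest farness is 9, for H, so H has the highest closeness.

H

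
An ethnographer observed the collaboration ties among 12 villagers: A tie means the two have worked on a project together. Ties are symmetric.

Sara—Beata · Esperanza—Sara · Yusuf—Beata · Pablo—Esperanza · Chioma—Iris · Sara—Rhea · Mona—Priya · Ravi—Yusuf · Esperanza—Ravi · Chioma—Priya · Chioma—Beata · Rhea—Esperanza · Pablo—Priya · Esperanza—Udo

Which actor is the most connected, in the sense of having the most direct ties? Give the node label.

Esperanza

Degrees — Beata:3, Chioma:3, Esperanza:5, Iris:1, Mona:1, Pablo:2, Priya:3, Ravi:2, Rhea:2, Sara:3, Udo:1, Yusuf:2.
The maximum is 5, attained only by Esperanza.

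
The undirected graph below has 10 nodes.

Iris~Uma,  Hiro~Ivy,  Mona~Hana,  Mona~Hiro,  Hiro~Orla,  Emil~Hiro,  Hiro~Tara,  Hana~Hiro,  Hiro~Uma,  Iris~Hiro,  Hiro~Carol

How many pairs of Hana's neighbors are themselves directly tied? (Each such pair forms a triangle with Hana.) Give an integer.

Hana's neighbors: Hiro and Mona.
Neighbor pairs that are themselves tied: Hana–Hiro–Mona. Each forms one triangle with Hana, for 1 in total.

1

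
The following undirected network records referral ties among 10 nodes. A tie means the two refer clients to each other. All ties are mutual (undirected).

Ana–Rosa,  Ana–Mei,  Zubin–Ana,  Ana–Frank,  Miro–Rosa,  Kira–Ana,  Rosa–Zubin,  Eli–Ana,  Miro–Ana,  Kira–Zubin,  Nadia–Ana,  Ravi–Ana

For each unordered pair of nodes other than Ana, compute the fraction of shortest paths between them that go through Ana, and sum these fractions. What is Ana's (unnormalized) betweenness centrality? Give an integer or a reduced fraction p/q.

Pairs whose geodesics pass through Ana — Rosa–Mei: 1; Rosa–Kira: 1/2; Rosa–Nadia: 1; Rosa–Frank: 1; Rosa–Ravi: 1; Rosa–Eli: 1; Mei–Miro: 1; Mei–Zubin: 1; Mei–Kira: 1; Mei–Nadia: 1; Mei–Frank: 1; Mei–Ravi: 1; Mei–Eli: 1; Miro–Zubin: 1/2 … (+19 more pairs).
All other pairs contribute 0.
Summing the contributions gives betweenness(Ana) = 32.

32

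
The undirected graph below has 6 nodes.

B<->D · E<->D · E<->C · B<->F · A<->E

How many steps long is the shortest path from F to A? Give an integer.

One shortest route is F – B – D – E – A, which uses 4 edges, and at distance 3 from F we only reach {E}, which does not include A. So d(F,A) = 4.

4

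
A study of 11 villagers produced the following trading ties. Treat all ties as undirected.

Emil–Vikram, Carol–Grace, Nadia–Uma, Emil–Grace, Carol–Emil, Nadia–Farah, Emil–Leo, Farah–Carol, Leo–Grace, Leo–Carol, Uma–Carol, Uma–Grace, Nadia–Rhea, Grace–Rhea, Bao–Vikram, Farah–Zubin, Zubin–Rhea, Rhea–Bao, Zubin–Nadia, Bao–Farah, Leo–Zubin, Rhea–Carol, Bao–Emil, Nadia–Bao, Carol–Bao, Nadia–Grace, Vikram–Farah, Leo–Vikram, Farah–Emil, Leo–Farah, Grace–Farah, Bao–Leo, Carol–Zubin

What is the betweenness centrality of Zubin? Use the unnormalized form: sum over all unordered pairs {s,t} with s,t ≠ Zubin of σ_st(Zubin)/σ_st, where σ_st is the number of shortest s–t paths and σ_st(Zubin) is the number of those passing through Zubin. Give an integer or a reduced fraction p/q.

Pairs whose geodesics pass through Zubin — Carol–Nadia: 1/6; Farah–Rhea: 1/5; Rhea–Leo: 1/4; Nadia–Leo: 1/4.
All other pairs contribute 0.
Summing the contributions gives betweenness(Zubin) = 13/15.

13/15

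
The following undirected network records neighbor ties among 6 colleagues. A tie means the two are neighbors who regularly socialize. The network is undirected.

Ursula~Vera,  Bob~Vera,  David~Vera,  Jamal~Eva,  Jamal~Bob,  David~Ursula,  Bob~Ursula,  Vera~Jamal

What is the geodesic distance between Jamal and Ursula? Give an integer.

2

One shortest route is Jamal – Vera – Ursula, which uses 2 edges, and Jamal and Ursula are not directly tied, so nothing shorter exists. So d(Jamal,Ursula) = 2.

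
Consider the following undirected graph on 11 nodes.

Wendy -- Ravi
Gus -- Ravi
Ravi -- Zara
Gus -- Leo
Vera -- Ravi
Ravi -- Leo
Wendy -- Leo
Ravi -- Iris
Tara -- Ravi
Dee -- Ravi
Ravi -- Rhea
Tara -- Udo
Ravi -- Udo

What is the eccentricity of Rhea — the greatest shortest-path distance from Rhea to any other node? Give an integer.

Distances from Rhea: Dee:2, Gus:2, Iris:2, Leo:2, Ravi:1, Tara:2, Udo:2, Vera:2, Wendy:2, Zara:2.
The largest is 2 (to Dee, Zara, Leo, Udo, Wendy, Iris, Tara, Vera, and Gus), so the eccentricity of Rhea is 2.

2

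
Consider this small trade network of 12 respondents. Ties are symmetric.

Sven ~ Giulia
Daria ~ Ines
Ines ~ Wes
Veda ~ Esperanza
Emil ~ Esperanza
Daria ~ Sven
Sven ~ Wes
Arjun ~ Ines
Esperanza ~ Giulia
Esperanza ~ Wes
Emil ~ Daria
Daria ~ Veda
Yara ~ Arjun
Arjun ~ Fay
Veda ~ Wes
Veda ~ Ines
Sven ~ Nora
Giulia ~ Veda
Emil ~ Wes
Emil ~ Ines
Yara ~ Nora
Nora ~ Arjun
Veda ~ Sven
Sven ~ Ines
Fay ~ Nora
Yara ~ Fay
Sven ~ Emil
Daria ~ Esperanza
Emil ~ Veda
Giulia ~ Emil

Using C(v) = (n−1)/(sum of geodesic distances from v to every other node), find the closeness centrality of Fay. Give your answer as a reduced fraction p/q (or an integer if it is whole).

11/26

Distances from Fay: Arjun:1, Daria:3, Emil:3, Esperanza:4, Giulia:3, Ines:2, Nora:1, Sven:2, Veda:3, Wes:3, Yara:1. Sum = 26.
n = 12, so closeness = 11/26.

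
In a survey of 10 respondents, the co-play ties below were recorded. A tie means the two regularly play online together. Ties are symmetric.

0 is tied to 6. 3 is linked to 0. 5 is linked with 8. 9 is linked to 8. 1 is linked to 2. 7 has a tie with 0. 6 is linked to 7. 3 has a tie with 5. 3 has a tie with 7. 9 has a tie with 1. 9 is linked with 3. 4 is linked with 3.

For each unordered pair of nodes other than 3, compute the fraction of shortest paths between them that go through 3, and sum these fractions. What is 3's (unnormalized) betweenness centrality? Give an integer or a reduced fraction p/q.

Pairs whose geodesics pass through 3 — 1–5: 1/2; 1–4: 1; 1–6: 2/2; 1–0: 1; 1–7: 1; 5–9: 1/2; 5–2: 1/2; 5–4: 1; 5–6: 2/2; 5–0: 1; 5–7: 1; 9–4: 1; 9–6: 2/2; 9–0: 1 … (+12 more pairs).
All other pairs contribute 0.
Summing the contributions gives betweenness(3) = 49/2.

49/2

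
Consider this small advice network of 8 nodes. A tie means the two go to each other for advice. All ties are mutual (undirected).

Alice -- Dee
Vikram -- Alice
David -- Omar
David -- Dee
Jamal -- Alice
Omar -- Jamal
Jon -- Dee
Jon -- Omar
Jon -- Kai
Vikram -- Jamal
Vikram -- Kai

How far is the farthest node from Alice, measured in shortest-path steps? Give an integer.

2

Distances from Alice: David:2, Dee:1, Jamal:1, Jon:2, Kai:2, Omar:2, Vikram:1.
The largest is 2 (to David, Jon, Omar, and Kai), so the eccentricity of Alice is 2.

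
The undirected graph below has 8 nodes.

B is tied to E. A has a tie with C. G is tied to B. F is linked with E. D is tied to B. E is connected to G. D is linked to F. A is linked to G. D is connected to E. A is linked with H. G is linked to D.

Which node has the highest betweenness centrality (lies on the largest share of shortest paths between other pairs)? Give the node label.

Unnormalized betweenness of each node: A:11, B:0, C:0, D:5/2, E:5/2, F:0, G:12, H:0.
G has the largest value, 12, making it the main broker — the node through which the most shortest paths run.

G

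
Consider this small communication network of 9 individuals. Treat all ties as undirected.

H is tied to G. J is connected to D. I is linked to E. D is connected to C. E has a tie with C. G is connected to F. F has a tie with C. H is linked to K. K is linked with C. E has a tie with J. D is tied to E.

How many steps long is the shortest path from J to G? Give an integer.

4

One shortest route is J – E – C – F – G, which uses 4 edges, and at distance 3 from J we only reach {F, K}, which does not include G. So d(J,G) = 4.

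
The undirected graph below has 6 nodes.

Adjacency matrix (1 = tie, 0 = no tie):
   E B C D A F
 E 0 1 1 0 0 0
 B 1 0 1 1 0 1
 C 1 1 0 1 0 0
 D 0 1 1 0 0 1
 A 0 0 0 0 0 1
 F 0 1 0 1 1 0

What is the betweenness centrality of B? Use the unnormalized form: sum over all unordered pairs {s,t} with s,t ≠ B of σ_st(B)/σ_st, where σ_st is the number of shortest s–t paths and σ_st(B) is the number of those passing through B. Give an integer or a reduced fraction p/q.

7/2

Pairs whose geodesics pass through B — E–D: 1/2; E–A: 1; E–F: 1; C–A: 1/2; C–F: 1/2.
All other pairs contribute 0.
Summing the contributions gives betweenness(B) = 7/2.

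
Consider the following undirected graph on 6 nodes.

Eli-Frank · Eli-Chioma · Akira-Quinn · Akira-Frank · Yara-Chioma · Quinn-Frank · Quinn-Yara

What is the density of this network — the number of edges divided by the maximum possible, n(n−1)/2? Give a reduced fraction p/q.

There are 7 edges and 6 nodes, so the maximum possible is C(6,2) = 15.
Density = 7/15.

7/15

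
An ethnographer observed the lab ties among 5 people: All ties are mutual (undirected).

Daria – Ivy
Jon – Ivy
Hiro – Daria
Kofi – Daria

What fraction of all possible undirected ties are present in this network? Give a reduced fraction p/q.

There are 4 edges and 5 nodes, so the maximum possible is C(5,2) = 10.
Density = 4/10 = 2/5.

2/5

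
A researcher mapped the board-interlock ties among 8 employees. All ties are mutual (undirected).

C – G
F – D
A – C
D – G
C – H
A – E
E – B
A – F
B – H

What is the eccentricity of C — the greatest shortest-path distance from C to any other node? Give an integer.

Distances from C: A:1, B:2, D:2, E:2, F:2, G:1, H:1.
The largest is 2 (to B, D, F, and E), so the eccentricity of C is 2.

2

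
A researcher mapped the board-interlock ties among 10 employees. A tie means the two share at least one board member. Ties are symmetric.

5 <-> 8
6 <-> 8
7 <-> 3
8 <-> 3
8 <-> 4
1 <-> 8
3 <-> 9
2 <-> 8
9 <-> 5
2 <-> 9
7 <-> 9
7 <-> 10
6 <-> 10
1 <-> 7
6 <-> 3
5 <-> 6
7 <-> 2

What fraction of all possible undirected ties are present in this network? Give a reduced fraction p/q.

There are 17 edges and 10 nodes, so the maximum possible is C(10,2) = 45.
Density = 17/45.

17/45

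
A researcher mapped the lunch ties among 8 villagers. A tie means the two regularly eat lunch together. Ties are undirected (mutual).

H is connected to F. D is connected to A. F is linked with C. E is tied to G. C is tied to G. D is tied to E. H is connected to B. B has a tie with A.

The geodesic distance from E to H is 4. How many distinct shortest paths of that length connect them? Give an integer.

2

The shortest distance is 4. The length-4 paths are: E–G–C–F–H; E–D–A–B–H.
That gives 2 distinct shortest paths.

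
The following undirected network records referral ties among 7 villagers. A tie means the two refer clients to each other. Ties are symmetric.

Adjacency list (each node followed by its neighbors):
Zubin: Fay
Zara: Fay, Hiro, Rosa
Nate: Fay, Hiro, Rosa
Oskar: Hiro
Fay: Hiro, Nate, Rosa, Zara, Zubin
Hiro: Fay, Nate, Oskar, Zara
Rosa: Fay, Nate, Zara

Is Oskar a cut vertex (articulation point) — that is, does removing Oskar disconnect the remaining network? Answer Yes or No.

No

Even without Oskar, every remaining node can still reach every other (the residual graph is connected), so Oskar is not a cut vertex.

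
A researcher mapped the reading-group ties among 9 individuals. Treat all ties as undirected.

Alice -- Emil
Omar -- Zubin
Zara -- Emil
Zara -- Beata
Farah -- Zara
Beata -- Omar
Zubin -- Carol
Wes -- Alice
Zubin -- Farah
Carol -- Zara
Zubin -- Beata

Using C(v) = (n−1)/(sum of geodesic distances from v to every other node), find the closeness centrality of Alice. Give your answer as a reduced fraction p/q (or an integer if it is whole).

Distances from Alice: Beata:3, Carol:3, Emil:1, Farah:3, Omar:4, Wes:1, Zara:2, Zubin:4. Sum = 21.
n = 9, so closeness = 8/21.

8/21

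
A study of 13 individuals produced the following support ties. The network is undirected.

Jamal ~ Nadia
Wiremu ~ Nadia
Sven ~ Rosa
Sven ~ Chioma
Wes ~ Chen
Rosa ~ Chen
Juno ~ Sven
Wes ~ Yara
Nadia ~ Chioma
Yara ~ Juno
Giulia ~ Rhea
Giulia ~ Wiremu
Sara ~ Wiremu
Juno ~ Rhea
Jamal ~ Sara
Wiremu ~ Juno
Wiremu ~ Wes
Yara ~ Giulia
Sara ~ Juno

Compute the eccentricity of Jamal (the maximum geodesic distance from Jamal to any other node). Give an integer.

4

Distances from Jamal: Chen:4, Chioma:2, Giulia:3, Juno:2, Nadia:1, Rhea:3, Rosa:4, Sara:1, Sven:3, Wes:3, Wiremu:2, Yara:3.
The largest is 4 (to Rosa and Chen), so the eccentricity of Jamal is 4.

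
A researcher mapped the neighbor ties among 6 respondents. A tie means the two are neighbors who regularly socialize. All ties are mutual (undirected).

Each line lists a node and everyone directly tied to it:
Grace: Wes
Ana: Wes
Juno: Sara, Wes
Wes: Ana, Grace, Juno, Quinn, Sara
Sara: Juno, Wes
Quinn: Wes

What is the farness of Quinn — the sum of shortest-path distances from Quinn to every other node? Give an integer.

Distances from Quinn: Ana:2, Grace:2, Juno:2, Sara:2, Wes:1.
Sum = 2 + 2 + 2 + 2 + 1 = 9.

9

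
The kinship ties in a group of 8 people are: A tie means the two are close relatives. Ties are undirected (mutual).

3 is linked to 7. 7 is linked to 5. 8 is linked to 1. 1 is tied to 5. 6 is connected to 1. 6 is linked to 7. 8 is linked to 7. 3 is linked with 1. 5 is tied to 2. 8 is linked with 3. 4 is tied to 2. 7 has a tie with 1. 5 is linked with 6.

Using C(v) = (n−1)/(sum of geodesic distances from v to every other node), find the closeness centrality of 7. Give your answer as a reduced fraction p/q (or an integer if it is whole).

Distances from 7: 1:1, 2:2, 3:1, 4:3, 5:1, 6:1, 8:1. Sum = 10.
n = 8, so closeness = 7/10.

7/10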